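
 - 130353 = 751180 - 881533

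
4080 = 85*48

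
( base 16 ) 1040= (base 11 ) 3142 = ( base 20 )A80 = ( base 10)4160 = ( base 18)cf2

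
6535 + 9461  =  15996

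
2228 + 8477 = 10705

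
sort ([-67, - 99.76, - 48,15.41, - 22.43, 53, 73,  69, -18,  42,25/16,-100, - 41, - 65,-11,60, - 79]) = [ - 100,-99.76,-79, - 67,-65,-48,-41, - 22.43,-18, - 11,25/16, 15.41,42,53,60,69,73] 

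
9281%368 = 81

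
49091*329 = 16150939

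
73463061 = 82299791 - 8836730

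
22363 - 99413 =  - 77050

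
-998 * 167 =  - 166666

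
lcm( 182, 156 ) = 1092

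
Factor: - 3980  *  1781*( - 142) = 1006549960 = 2^3*5^1*13^1*71^1*137^1*199^1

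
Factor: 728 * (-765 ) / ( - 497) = 79560/71 = 2^3 * 3^2*5^1*13^1 * 17^1*71^(-1 ) 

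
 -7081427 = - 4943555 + -2137872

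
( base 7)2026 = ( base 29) OA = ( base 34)kq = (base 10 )706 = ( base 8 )1302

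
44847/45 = 996 + 3/5=996.60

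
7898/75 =105 + 23/75 = 105.31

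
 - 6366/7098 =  - 1 + 122/1183 = - 0.90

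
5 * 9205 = 46025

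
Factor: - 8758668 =  -  2^2*3^1 * 59^1 * 89^1*139^1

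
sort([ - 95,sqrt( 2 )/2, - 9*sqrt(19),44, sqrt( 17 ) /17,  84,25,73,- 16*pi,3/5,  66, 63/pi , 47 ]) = [ - 95, - 16*pi, - 9*sqrt( 19),sqrt(17) /17, 3/5,  sqrt( 2) /2 , 63/pi, 25, 44 , 47,66,  73,84] 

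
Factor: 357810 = 2^1*3^1*5^1*11927^1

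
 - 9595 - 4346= - 13941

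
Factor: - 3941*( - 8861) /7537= 7^1*563^1*7537^( -1)*8861^1  =  34921201/7537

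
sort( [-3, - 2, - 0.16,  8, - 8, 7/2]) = [  -  8, - 3 , - 2 ,-0.16 , 7/2,  8] 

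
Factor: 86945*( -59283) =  - 3^2*5^1*7^1*941^1*17389^1 = - 5154360435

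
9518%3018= 464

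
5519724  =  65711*84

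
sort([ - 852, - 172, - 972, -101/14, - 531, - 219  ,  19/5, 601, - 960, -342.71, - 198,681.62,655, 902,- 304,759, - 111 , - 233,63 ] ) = [-972, - 960,- 852, -531, - 342.71, - 304,-233, -219, - 198, -172, - 111, - 101/14,19/5,63 , 601,655, 681.62 , 759, 902] 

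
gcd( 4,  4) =4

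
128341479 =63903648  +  64437831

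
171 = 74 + 97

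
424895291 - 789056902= - 364161611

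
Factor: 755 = 5^1*151^1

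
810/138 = 5 + 20/23 =5.87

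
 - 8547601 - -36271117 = 27723516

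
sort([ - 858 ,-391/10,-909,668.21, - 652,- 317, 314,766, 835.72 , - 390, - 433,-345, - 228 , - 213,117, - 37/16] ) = [ - 909, - 858, - 652, - 433, - 390, - 345 ,- 317, - 228 , - 213 , - 391/10, - 37/16 , 117,314, 668.21,766,835.72 ]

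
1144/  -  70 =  - 572/35 = - 16.34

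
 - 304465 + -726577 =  - 1031042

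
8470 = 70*121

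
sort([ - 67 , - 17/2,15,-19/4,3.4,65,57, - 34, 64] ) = [ - 67,  -  34,-17/2, - 19/4,3.4 , 15, 57, 64,65]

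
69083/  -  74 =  - 934 + 33/74=- 933.55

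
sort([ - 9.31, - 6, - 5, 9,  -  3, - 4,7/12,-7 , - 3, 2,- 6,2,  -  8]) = [ - 9.31, - 8, - 7, - 6,-6, - 5, - 4, - 3, - 3,7/12,2,2, 9]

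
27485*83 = 2281255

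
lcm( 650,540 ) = 35100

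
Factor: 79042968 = 2^3 * 3^2*1097819^1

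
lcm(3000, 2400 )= 12000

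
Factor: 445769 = 445769^1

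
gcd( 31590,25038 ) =234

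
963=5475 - 4512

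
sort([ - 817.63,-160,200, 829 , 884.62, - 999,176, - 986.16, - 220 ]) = [-999 , - 986.16, - 817.63,-220,-160, 176,200,829  ,  884.62] 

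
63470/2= 31735  =  31735.00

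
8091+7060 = 15151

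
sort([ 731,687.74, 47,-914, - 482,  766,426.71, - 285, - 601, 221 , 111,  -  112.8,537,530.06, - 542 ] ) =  [ -914, - 601, - 542,-482, - 285, - 112.8, 47,111,221,426.71, 530.06,537, 687.74 , 731,766 ]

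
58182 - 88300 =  - 30118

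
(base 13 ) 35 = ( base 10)44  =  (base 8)54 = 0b101100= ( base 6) 112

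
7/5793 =7/5793 = 0.00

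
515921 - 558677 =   -  42756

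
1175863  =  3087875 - 1912012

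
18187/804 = 22+499/804=22.62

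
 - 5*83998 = -419990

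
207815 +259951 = 467766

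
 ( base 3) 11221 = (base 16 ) 85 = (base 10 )133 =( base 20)6d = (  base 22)61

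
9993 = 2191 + 7802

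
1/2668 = 1/2668= 0.00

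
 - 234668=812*( - 289) 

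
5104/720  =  319/45= 7.09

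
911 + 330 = 1241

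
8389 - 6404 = 1985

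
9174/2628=1529/438 = 3.49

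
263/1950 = 263/1950 = 0.13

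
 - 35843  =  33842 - 69685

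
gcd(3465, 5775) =1155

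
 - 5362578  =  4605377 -9967955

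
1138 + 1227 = 2365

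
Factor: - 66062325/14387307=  - 5^2*7^1*11^( - 1 )*23^1*449^(-1)*971^(-1)*5471^1 = -22020775/4795769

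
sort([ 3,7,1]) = [ 1, 3,7]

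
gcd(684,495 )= 9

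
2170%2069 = 101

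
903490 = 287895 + 615595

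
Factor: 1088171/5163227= 7^1*887^( - 1) * 5821^ (  -  1)*155453^1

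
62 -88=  - 26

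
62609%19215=4964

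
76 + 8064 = 8140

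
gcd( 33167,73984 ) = 17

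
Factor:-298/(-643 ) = 2^1*  149^1*643^(-1) 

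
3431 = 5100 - 1669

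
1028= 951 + 77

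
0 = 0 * 4262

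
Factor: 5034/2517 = 2^1 = 2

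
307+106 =413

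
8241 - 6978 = 1263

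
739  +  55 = 794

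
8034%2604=222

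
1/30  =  1/30  =  0.03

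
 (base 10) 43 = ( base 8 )53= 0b101011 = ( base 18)27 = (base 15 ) 2d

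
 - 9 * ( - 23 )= 207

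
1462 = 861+601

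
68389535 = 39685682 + 28703853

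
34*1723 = 58582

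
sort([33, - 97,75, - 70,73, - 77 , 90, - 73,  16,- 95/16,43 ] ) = [ - 97 , - 77,-73,-70 , - 95/16,16,  33,43,73,75, 90] 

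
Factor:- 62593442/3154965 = - 2^1*3^( - 1 )*5^( - 1)*11^( - 1) * 23^1*61^1*19121^( - 1) *22307^1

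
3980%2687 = 1293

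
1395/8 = 174 + 3/8  =  174.38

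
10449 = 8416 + 2033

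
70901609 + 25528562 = 96430171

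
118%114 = 4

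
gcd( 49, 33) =1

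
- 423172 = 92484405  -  92907577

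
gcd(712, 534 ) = 178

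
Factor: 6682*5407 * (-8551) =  - 2^1*13^1*17^1*257^1*503^1*5407^1 = -308943987274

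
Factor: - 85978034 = -2^1*42989017^1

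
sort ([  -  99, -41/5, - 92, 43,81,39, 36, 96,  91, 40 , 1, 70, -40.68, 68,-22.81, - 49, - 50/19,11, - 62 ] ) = [ - 99, -92, - 62, - 49, - 40.68, - 22.81, - 41/5, - 50/19, 1,  11,36,39, 40,43,  68 , 70,81, 91,96 ]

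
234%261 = 234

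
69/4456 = 69/4456 = 0.02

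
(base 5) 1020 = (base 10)135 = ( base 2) 10000111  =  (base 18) 79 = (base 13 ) A5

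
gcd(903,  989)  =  43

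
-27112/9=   -3013+5/9 = - 3012.44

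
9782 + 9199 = 18981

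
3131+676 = 3807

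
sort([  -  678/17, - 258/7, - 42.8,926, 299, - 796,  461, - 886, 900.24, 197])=[ - 886, - 796, - 42.8,- 678/17, - 258/7,197,  299,461,900.24,  926 ]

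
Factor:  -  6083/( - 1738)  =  2^(- 1) *7^1 = 7/2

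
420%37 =13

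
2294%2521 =2294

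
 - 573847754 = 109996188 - 683843942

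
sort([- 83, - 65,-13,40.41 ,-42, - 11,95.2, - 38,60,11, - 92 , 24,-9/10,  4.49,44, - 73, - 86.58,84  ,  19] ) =[- 92, - 86.58 , - 83,-73,- 65, - 42, -38,-13, - 11,-9/10,4.49,11,19,24, 40.41,44, 60,84,95.2 ]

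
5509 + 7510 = 13019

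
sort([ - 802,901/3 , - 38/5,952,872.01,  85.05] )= [ - 802, - 38/5,85.05,901/3,872.01,952 ]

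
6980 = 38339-31359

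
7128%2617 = 1894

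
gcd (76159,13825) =1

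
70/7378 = 5/527 = 0.01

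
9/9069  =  3/3023 = 0.00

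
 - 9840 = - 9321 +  - 519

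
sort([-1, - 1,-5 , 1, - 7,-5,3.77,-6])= [ - 7,-6, - 5,-5, - 1,-1, 1,3.77] 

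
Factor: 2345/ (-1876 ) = - 5/4= - 2^(-2)*5^1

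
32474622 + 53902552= 86377174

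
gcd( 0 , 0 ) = 0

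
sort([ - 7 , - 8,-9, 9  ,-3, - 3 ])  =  [ - 9,-8,-7,- 3,  -  3 , 9]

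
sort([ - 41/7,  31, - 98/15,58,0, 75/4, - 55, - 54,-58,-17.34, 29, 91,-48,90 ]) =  [-58, - 55, - 54, - 48, - 17.34, - 98/15 ,-41/7,  0,75/4,29,31,58, 90, 91]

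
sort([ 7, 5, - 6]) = [ - 6, 5, 7] 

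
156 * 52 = 8112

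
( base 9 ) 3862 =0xB4B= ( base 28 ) 3j7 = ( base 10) 2891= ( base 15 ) ccb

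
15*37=555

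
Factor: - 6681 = -3^1*17^1 *131^1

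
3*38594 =115782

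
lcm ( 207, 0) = 0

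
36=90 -54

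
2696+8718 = 11414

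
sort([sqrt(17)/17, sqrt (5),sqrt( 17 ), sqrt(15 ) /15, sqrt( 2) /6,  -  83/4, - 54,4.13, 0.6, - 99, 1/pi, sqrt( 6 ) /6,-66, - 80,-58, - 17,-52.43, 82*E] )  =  [-99, - 80, - 66,-58, - 54, - 52.43 , - 83/4, - 17,sqrt(2 )/6, sqrt(17)/17,sqrt( 15) /15 , 1/pi, sqrt ( 6)/6,0.6, sqrt( 5),  sqrt(17) , 4.13, 82*E]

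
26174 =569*46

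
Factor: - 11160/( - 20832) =15/28 = 2^(-2)*3^1*5^1*7^ (-1 )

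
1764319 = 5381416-3617097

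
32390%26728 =5662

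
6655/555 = 1331/111 = 11.99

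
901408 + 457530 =1358938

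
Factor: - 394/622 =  - 197/311   =  - 197^1*311^( - 1) 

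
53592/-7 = - 7656+ 0/1 = - 7656.00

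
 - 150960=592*( - 255 )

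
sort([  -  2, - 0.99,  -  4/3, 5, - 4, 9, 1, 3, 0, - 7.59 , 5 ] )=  [ - 7.59,-4, - 2, - 4/3, - 0.99, 0, 1,3, 5, 5, 9]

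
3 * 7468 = 22404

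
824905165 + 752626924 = 1577532089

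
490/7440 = 49/744  =  0.07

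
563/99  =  563/99 = 5.69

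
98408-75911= 22497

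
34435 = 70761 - 36326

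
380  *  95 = 36100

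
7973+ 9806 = 17779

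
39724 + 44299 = 84023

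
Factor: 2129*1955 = 5^1* 17^1*23^1*2129^1 = 4162195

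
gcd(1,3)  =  1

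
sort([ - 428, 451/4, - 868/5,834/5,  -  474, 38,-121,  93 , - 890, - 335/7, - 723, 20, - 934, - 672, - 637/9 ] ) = [-934 , - 890,-723 ,  -  672, - 474, - 428, - 868/5, - 121, - 637/9, - 335/7,20, 38, 93,451/4, 834/5]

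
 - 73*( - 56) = 4088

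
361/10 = 36 +1/10 = 36.10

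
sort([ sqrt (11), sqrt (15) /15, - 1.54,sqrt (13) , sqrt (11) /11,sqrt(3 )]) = [ - 1.54, sqrt( 15)/15, sqrt(11 ) /11,sqrt( 3 ),  sqrt ( 11 ), sqrt(13) ] 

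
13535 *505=6835175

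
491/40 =491/40 = 12.28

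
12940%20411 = 12940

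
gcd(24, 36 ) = 12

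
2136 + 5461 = 7597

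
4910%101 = 62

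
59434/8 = 7429 + 1/4 = 7429.25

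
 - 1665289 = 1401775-3067064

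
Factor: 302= 2^1*151^1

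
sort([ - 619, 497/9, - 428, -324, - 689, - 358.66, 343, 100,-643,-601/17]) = [-689, - 643, - 619,-428 ,-358.66, - 324, - 601/17, 497/9, 100, 343 ] 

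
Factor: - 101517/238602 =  - 137/322 = - 2^( - 1)*7^( - 1) *23^( - 1)*137^1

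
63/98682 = 21/32894  =  0.00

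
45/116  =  45/116  =  0.39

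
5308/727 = 5308/727  =  7.30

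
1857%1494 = 363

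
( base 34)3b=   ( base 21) 58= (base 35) 38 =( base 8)161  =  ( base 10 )113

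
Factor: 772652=2^2*193163^1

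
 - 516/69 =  - 172/23= - 7.48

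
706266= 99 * 7134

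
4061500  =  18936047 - 14874547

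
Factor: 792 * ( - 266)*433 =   -  91220976=-2^4*3^2 * 7^1*11^1*19^1*433^1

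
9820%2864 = 1228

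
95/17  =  5 + 10/17 = 5.59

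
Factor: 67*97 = 67^1*97^1 = 6499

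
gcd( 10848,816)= 48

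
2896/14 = 206 + 6/7 = 206.86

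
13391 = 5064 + 8327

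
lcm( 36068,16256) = 1154176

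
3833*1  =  3833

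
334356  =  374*894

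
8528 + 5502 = 14030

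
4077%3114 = 963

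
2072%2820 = 2072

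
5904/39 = 1968/13 = 151.38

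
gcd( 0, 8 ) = 8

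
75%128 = 75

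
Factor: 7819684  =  2^2 * 41^1*47681^1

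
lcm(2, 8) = 8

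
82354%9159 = 9082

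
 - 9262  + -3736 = -12998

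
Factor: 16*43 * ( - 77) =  - 2^4 * 7^1 * 11^1*43^1 = - 52976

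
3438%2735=703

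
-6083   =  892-6975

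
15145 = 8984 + 6161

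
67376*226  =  15226976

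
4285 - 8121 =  - 3836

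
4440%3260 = 1180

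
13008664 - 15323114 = -2314450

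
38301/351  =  109 + 14/117  =  109.12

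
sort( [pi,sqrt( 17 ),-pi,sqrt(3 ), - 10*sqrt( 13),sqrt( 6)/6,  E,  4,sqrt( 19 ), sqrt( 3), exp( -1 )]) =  [-10 * sqrt( 13 ), - pi, exp(  -  1 ),sqrt( 6) /6,  sqrt( 3 ), sqrt( 3) , E , pi,  4 , sqrt(17),sqrt(19)]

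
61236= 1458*42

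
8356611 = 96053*87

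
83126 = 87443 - 4317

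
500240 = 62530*8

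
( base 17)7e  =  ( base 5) 1013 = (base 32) 45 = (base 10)133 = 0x85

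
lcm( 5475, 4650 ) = 339450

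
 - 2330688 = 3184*( - 732 )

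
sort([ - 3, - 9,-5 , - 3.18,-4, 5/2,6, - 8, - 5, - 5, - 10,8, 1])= [-10 , - 9,-8, - 5, -5, - 5,  -  4, - 3.18,- 3, 1, 5/2 , 6, 8 ]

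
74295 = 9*8255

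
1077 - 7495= - 6418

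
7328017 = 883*8299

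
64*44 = 2816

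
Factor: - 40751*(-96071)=23^1*4177^1*40751^1 = 3914989321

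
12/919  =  12/919 = 0.01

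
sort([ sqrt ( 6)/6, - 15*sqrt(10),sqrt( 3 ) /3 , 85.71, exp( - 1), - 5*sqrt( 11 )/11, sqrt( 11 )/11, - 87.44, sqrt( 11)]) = [ - 87.44,  -  15* sqrt (10 ) , - 5*sqrt( 11)/11, sqrt( 11) /11, exp( - 1), sqrt( 6 )/6 , sqrt( 3 )/3, sqrt( 11 ),85.71]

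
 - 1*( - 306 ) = 306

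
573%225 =123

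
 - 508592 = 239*( - 2128)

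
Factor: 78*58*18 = 81432 =2^3 * 3^3 * 13^1 *29^1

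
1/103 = 1/103 = 0.01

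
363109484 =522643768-159534284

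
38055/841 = 45 + 210/841= 45.25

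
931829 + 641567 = 1573396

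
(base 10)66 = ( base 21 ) 33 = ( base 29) 28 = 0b1000010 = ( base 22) 30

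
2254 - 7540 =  - 5286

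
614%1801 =614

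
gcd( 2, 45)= 1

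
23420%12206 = 11214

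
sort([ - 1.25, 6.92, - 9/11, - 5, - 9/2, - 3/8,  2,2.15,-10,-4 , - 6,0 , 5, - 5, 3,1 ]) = [ - 10, - 6,-5, - 5, - 9/2, - 4,- 1.25,  -  9/11,  -  3/8, 0,1,  2,2.15,3, 5,6.92] 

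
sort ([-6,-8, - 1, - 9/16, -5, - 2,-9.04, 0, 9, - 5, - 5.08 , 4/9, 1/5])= [ - 9.04,-8 , - 6, - 5.08,-5,-5, - 2, - 1,  -  9/16, 0,1/5,4/9,9 ]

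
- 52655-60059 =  - 112714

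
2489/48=51+41/48 =51.85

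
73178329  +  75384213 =148562542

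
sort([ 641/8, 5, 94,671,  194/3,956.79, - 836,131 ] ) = [ - 836,5,194/3,641/8, 94,131,671,956.79]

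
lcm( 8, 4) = 8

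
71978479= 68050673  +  3927806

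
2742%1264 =214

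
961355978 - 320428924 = 640927054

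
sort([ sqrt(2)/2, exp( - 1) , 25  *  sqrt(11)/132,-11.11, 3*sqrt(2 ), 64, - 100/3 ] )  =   [-100/3 , - 11.11, exp(  -  1),25*sqrt( 11)/132,sqrt( 2) /2, 3 * sqrt(2),64] 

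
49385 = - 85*( - 581)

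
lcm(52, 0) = 0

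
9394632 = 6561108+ 2833524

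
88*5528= 486464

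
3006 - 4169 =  - 1163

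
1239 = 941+298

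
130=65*2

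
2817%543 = 102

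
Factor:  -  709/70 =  - 2^ ( - 1)*5^(-1 )*7^( - 1)*709^1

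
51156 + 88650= 139806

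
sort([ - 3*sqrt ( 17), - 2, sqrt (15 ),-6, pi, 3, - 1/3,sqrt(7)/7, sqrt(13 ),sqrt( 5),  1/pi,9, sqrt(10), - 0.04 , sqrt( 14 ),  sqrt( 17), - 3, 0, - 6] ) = [ - 3*sqrt(17),-6, - 6, - 3, - 2, - 1/3, - 0.04,0 , 1/pi,sqrt(7 )/7, sqrt(5),  3, pi, sqrt ( 10),sqrt( 13 ), sqrt(14 ),sqrt ( 15), sqrt(17 ), 9]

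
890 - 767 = 123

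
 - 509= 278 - 787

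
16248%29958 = 16248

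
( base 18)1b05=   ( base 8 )22271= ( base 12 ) 5535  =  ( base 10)9401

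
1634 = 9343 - 7709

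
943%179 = 48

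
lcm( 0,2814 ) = 0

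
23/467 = 23/467 = 0.05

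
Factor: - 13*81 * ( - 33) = 3^5*11^1 * 13^1  =  34749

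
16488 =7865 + 8623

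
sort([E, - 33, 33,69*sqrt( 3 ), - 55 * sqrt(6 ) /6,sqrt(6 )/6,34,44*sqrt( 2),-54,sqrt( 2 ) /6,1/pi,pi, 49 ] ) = [ - 54, - 33, -55*sqrt(6) /6,  sqrt(2 ) /6,1/pi, sqrt(6 ) /6,E, pi,33,34,  49,  44 * sqrt( 2), 69*sqrt (3)]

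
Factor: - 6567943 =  - 67^1*167^1*587^1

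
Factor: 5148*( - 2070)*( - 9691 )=103270784760 = 2^3*3^4 * 5^1*11^2*13^1*23^1  *  881^1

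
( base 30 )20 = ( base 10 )60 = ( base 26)28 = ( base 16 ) 3c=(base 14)44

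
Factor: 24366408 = 2^3 * 3^1*11^1*92297^1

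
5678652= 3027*1876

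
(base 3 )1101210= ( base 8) 1774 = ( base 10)1020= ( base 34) u0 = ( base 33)uu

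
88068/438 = 14678/73  =  201.07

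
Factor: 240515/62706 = 2^( - 1 )*3^ ( - 1) *5^1*7^( - 1)*11^1*1493^( - 1)*4373^1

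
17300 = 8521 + 8779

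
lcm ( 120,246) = 4920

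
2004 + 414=2418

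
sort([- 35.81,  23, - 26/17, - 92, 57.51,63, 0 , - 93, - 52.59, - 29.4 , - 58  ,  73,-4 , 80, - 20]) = [ - 93, - 92 , - 58, - 52.59, - 35.81, - 29.4,-20, - 4, - 26/17, 0,23, 57.51 , 63 , 73,  80]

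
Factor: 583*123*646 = 46324014 = 2^1*3^1*11^1*17^1*19^1*41^1*53^1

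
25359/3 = 8453 =8453.00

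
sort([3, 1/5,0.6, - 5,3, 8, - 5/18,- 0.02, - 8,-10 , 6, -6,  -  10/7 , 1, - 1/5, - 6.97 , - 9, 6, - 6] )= [-10,-9, - 8 , - 6.97,- 6, - 6,-5,  -  10/7, - 5/18,-1/5, - 0.02, 1/5  ,  0.6,1,3, 3, 6,6,  8]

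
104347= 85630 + 18717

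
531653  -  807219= - 275566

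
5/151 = 5/151 = 0.03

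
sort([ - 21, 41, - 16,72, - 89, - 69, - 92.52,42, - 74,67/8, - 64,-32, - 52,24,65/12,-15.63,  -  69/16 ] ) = [ - 92.52,- 89, - 74,  -  69, - 64, - 52 , - 32, - 21, - 16, - 15.63,  -  69/16,  65/12, 67/8, 24, 41,42,72 ]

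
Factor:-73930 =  - 2^1*5^1*7393^1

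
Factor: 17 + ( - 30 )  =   - 13  =  - 13^1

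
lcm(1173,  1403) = 71553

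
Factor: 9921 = 3^1 * 3307^1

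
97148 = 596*163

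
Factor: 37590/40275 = 14/15 = 2^1*3^( - 1 )*5^ ( - 1)*7^1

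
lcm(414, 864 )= 19872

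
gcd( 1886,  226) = 2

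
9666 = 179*54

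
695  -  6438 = -5743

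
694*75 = 52050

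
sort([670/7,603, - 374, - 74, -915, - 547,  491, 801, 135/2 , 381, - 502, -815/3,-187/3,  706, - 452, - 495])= [-915, - 547, - 502 , - 495, - 452, - 374 , - 815/3,  -  74,-187/3,135/2, 670/7,381,491,603,706,801]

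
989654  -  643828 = 345826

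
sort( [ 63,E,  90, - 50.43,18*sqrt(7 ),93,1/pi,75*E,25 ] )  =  [  -  50.43,1/pi,E,25, 18*sqrt ( 7 ), 63,  90,93, 75*E]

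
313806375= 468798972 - 154992597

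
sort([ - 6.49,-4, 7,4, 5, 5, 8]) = [ - 6.49,- 4 , 4,5, 5, 7, 8]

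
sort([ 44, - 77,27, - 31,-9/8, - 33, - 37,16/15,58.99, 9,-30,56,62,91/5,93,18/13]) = [ - 77, - 37, - 33, -31, - 30, - 9/8, 16/15,18/13,9,91/5, 27 , 44,56,58.99, 62 , 93] 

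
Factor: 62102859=3^1*7^1*13^1*109^1*2087^1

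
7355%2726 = 1903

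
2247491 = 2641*851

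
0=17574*0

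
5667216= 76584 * 74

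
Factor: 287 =7^1*41^1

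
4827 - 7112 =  - 2285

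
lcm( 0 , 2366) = 0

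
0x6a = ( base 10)106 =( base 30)3G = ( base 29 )3j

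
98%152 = 98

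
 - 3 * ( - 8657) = 25971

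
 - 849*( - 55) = 46695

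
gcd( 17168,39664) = 592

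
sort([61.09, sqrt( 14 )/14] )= [sqrt( 14)/14,61.09 ]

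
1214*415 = 503810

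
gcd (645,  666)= 3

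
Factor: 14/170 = 5^( - 1)  *7^1*17^( - 1)  =  7/85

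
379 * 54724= 20740396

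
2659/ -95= - 2659/95 = -27.99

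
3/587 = 3/587 = 0.01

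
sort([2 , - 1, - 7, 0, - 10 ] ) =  [ - 10, - 7, - 1,0,2]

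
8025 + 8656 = 16681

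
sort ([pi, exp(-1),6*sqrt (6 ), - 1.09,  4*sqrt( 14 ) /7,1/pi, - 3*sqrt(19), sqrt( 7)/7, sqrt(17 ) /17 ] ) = [ - 3 * sqrt(19 ),  -  1.09,sqrt ( 17)/17,1/pi,exp ( - 1), sqrt( 7)/7, 4*sqrt( 14)/7,  pi,6*sqrt (6 )] 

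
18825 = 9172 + 9653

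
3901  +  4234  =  8135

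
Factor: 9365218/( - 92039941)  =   - 2^1 * 7^(-1 )*37^1*59^( - 1 )*271^1*467^1*222857^ (-1)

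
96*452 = 43392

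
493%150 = 43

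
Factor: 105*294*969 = 29913030 = 2^1*3^3*5^1*7^3*17^1*19^1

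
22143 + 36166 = 58309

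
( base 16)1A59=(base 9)10224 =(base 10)6745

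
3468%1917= 1551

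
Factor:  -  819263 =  - 819263^1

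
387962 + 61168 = 449130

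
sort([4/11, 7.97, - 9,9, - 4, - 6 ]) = [-9, - 6, - 4,  4/11, 7.97  ,  9]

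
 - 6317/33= - 192  +  19/33 = - 191.42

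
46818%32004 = 14814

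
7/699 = 7/699 = 0.01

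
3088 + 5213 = 8301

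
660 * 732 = 483120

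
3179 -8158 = -4979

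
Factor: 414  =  2^1 * 3^2*23^1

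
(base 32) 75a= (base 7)30252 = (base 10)7338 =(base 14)2962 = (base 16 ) 1CAA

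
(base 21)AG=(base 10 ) 226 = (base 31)79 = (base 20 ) b6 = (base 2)11100010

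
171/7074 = 19/786 = 0.02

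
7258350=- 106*(- 68475 )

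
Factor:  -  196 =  - 2^2*7^2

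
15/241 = 15/241=0.06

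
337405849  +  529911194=867317043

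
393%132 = 129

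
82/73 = 1 + 9/73 = 1.12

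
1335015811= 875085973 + 459929838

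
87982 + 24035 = 112017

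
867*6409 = 5556603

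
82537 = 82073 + 464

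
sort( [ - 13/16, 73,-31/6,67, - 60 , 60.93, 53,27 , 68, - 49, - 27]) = [ - 60,  -  49, - 27, - 31/6, - 13/16, 27, 53,60.93,  67,68, 73]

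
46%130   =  46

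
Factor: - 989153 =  - 11^1 * 89923^1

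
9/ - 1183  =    -  9/1183 = - 0.01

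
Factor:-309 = - 3^1 * 103^1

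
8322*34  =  282948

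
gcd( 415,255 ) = 5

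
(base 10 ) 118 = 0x76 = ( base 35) 3d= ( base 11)a8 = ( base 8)166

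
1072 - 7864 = -6792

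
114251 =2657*43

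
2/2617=2/2617 = 0.00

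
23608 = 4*5902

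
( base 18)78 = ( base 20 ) 6e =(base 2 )10000110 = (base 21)68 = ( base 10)134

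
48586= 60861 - 12275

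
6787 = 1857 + 4930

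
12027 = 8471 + 3556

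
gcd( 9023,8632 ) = 1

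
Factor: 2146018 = 2^1*7^1*153287^1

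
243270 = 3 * 81090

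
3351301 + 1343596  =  4694897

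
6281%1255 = 6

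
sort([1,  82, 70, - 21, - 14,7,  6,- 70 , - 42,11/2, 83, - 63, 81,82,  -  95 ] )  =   [ - 95,- 70,  -  63, - 42, - 21, - 14,1 , 11/2, 6 , 7 , 70, 81, 82,  82, 83 ] 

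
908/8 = 113 + 1/2 =113.50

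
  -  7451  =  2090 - 9541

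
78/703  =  78/703  =  0.11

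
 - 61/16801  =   - 1 +16740/16801 = - 0.00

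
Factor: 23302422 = 2^1*3^2 * 11^2*13^1*823^1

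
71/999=71/999 = 0.07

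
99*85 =8415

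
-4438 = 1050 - 5488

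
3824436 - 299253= 3525183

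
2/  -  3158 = -1/1579 = - 0.00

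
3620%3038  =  582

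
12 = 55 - 43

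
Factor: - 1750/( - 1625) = 2^1 *7^1*13^(-1) = 14/13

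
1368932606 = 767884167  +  601048439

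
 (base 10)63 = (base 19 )36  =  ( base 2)111111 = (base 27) 29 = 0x3f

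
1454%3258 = 1454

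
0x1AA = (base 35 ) C6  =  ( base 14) 226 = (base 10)426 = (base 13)26A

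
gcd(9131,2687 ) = 1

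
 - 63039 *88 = - 5547432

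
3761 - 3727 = 34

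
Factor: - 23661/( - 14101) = 3^2 *11^1*59^( - 1) = 99/59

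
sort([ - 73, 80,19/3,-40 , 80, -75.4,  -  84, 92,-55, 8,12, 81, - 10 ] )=[ -84, - 75.4, - 73, - 55,-40, - 10,  19/3, 8, 12, 80,80,  81,92 ]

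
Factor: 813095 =5^1 * 137^1*1187^1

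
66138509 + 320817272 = 386955781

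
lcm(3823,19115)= 19115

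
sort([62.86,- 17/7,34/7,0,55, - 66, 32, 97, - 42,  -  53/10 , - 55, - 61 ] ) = [ - 66,  -  61, - 55, - 42 , -53/10 , - 17/7, 0,  34/7, 32,55  ,  62.86,97 ]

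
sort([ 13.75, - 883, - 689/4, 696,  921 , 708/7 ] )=[ - 883, - 689/4, 13.75,708/7, 696, 921]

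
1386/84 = 16 + 1/2= 16.50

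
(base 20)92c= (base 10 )3652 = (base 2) 111001000100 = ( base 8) 7104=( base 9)5007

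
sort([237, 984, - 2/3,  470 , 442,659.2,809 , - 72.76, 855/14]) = [ - 72.76,-2/3,855/14,237,442,470, 659.2 , 809, 984] 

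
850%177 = 142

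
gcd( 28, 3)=1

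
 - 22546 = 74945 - 97491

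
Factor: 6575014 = 2^1*3287507^1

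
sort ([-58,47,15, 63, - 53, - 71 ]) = [ - 71, - 58 , - 53,15, 47 , 63]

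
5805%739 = 632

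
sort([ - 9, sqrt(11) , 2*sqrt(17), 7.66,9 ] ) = [-9,sqrt(11), 7.66, 2*sqrt(17) , 9]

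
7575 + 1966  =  9541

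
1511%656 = 199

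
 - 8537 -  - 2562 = - 5975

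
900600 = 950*948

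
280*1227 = 343560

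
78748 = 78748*1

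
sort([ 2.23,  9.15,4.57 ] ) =[2.23, 4.57, 9.15]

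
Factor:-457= - 457^1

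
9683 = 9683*1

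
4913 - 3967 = 946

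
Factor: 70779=3^1 * 23593^1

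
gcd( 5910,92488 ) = 2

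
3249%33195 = 3249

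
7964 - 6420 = 1544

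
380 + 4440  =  4820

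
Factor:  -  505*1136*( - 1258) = 2^5*5^1*17^1*37^1*71^1*101^1 = 721689440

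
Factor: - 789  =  -3^1*263^1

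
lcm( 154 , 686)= 7546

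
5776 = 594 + 5182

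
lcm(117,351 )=351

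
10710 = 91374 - 80664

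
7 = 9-2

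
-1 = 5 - 6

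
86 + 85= 171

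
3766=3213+553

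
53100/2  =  26550= 26550.00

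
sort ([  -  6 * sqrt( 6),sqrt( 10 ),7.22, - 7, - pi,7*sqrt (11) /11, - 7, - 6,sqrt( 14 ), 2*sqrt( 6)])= [ - 6*sqrt(6), - 7, - 7, - 6,-pi,  7*sqrt( 11)/11, sqrt(10),sqrt(14), 2*sqrt( 6) , 7.22 ] 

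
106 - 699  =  - 593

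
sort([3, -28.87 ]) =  [-28.87,3] 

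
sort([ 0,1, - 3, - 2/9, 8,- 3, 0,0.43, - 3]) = [  -  3, - 3, - 3, - 2/9,0,0,0.43,1, 8]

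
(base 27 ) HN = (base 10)482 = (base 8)742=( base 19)167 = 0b111100010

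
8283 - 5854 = 2429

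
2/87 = 2/87  =  0.02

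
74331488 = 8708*8536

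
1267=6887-5620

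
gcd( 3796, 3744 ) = 52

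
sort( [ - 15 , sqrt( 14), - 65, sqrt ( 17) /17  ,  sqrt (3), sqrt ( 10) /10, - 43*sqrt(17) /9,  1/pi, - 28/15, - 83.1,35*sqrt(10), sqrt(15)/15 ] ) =[ -83.1, - 65, - 43*sqrt(17)/9, - 15, - 28/15, sqrt ( 17 )/17,  sqrt( 15)/15, sqrt( 10)/10, 1/pi,sqrt(3),sqrt(14 ), 35*sqrt ( 10) ]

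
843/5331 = 281/1777 =0.16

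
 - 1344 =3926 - 5270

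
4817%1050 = 617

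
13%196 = 13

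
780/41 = 780/41 = 19.02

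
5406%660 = 126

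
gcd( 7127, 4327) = 1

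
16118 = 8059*2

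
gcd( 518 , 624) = 2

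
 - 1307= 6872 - 8179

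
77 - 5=72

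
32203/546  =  32203/546 = 58.98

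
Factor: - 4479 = -3^1*  1493^1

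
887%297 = 293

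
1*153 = 153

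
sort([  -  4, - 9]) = [ - 9, - 4] 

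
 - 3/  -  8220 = 1/2740 = 0.00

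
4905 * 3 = 14715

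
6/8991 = 2/2997 = 0.00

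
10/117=10/117 = 0.09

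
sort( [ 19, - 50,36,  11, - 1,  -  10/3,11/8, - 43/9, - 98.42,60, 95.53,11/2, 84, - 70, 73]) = [ - 98.42, - 70, - 50,-43/9,-10/3, - 1,11/8,11/2,  11, 19, 36,  60,73,84,95.53]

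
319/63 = 319/63 = 5.06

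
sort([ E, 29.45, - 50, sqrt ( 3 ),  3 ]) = [-50 , sqrt ( 3),E, 3, 29.45] 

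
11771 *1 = 11771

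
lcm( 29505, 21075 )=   147525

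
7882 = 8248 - 366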